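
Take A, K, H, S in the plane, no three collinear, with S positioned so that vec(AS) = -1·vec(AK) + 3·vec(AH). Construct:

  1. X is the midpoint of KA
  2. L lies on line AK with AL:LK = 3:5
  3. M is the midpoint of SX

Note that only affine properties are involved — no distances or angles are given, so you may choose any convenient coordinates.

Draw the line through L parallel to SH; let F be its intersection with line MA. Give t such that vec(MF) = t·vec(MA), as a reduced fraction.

t = 1/4

Work in coordinates with A = (0, 0), K = (1, 0), H = (0, 1), S = (-1, 3).
1. X is the midpoint of KA ⇒ X = (1/2, 0)
2. L lies on line AK with AL:LK = 3:5 ⇒ L = (3/8, 0)
3. M is the midpoint of SX ⇒ M = (-1/4, 3/2)
through L parallel to SH: direction (1, -2); meets MA at F = (-3/16, 9/8)
F = M + t·(A−M) with t = 1/4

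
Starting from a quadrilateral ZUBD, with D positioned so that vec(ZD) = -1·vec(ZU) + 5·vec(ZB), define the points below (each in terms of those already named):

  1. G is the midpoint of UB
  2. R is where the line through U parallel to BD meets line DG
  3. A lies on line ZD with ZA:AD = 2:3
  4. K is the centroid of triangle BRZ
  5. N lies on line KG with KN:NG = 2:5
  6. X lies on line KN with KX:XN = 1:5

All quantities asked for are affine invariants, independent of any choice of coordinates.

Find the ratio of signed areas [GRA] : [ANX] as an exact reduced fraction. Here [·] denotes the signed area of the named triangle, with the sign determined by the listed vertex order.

[GRA]:[ANX] = 378/55

Assign Z = (0, 0), U = (1, 0), B = (0, 1), D = (-1, 5) — the answer is frame-independent, so this choice is without loss of generality.
1. G is the midpoint of UB ⇒ G = (1/2, 1/2)
2. R is where the line through U parallel to BD meets line DG ⇒ R = (2, -4)
3. A lies on line ZD with ZA:AD = 2:3 ⇒ A = (-2/5, 2)
4. K is the centroid of triangle BRZ ⇒ K = (2/3, -1)
5. N lies on line KG with KN:NG = 2:5 ⇒ N = (13/21, -4/7)
6. X lies on line KN with KX:XN = 1:5 ⇒ X = (83/126, -13/14)
2·[GRA] = -9/5, 2·[ANX] = -11/42
[GRA]:[ANX] = -9/5:-11/42 = 378/55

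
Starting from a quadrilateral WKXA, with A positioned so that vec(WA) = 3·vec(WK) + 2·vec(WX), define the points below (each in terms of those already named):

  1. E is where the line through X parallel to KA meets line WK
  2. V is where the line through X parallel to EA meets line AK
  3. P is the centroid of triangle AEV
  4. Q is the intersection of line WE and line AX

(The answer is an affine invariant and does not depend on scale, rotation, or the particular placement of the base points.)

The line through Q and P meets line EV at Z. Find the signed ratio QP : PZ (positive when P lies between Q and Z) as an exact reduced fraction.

QP:PZ = -10

Work in coordinates with W = (0, 0), K = (1, 0), X = (0, 1), A = (3, 2).
1. E is where the line through X parallel to KA meets line WK ⇒ E = (-1, 0)
2. V is where the line through X parallel to EA meets line AK ⇒ V = (4, 3)
3. P is the centroid of triangle AEV ⇒ P = (2, 5/3)
4. Q is the intersection of line WE and line AX ⇒ Q = (-3, 0)
line QP meets EV at Z = (3/2, 3/2)
P = Q + t·(Z−Q) with t = 10/9, so QP:PZ = 10/9:-1/9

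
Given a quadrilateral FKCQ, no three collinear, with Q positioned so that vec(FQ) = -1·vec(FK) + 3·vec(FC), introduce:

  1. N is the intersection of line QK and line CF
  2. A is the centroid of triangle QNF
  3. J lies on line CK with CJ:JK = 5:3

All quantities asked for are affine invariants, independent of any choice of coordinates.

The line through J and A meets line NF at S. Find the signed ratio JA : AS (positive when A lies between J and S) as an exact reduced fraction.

Set F = (0, 0), K = (1, 0), C = (0, 1), Q = (-1, 3); any affine frame gives the same invariant.
1. N is the intersection of line QK and line CF ⇒ N = (0, 3/2)
2. A is the centroid of triangle QNF ⇒ A = (-1/3, 3/2)
3. J lies on line CK with CJ:JK = 5:3 ⇒ J = (5/8, 3/8)
line JA meets NF at S = (0, 51/46)
A = J + t·(S−J) with t = 23/15, so JA:AS = 23/15:-8/15

JA:AS = -23/8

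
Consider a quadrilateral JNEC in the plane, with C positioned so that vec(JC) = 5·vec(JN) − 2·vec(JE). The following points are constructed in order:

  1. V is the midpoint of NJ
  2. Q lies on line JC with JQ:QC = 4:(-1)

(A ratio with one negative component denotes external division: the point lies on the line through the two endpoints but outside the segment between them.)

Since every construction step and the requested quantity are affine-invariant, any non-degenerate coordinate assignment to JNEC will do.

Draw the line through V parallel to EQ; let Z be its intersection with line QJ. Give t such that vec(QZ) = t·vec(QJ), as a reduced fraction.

Assign J = (0, 0), N = (1, 0), E = (0, 1), C = (5, -2) — the answer is frame-independent, so this choice is without loss of generality.
1. V is the midpoint of NJ ⇒ V = (1/2, 0)
2. Q lies on line JC with JQ:QC = 4:(-1) ⇒ Q = (20/3, -8/3)
through V parallel to EQ: direction (20/3, -11/3); meets QJ at Z = (11/6, -11/15)
Z = Q + t·(J−Q) with t = 29/40

t = 29/40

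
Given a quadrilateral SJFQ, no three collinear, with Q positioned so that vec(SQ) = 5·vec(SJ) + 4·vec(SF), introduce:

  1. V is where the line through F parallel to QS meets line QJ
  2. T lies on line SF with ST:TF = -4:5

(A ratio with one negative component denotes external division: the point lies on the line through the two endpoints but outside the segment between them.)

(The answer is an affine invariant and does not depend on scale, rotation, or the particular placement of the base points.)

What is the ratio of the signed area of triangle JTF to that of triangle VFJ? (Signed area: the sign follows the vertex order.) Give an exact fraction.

[JTF]:[VFJ] = -5/18

Work in coordinates with S = (0, 0), J = (1, 0), F = (0, 1), Q = (5, 4).
1. V is where the line through F parallel to QS meets line QJ ⇒ V = (10, 9)
2. T lies on line SF with ST:TF = -4:5 ⇒ T = (0, -4)
2·[JTF] = -5, 2·[VFJ] = 18
[JTF]:[VFJ] = -5:18 = -5/18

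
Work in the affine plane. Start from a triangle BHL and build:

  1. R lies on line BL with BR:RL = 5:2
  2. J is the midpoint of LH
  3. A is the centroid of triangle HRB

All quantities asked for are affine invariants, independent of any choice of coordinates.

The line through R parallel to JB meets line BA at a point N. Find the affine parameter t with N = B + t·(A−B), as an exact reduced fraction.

t = -15/2

Set B = (0, 0), H = (1, 0), L = (0, 1); any affine frame gives the same invariant.
1. R lies on line BL with BR:RL = 5:2 ⇒ R = (0, 5/7)
2. J is the midpoint of LH ⇒ J = (1/2, 1/2)
3. A is the centroid of triangle HRB ⇒ A = (1/3, 5/21)
through R parallel to JB: direction (-1/2, -1/2); meets BA at N = (-5/2, -25/14)
N = B + t·(A−B) with t = -15/2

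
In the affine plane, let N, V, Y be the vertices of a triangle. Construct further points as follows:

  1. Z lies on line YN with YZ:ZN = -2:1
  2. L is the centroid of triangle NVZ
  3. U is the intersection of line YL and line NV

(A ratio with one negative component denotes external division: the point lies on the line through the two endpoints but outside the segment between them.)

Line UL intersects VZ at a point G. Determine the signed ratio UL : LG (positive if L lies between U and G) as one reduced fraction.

Set N = (0, 0), V = (1, 0), Y = (0, 1); any affine frame gives the same invariant.
1. Z lies on line YN with YZ:ZN = -2:1 ⇒ Z = (0, -1)
2. L is the centroid of triangle NVZ ⇒ L = (1/3, -1/3)
3. U is the intersection of line YL and line NV ⇒ U = (1/4, 0)
line UL meets VZ at G = (2/5, -3/5)
L = U + t·(G−U) with t = 5/9, so UL:LG = 5/9:4/9

UL:LG = 5/4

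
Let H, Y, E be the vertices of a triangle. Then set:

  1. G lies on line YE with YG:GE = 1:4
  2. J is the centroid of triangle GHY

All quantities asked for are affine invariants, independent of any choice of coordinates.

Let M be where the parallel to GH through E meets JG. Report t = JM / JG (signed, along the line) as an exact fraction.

Set H = (0, 0), Y = (1, 0), E = (0, 1); any affine frame gives the same invariant.
1. G lies on line YE with YG:GE = 1:4 ⇒ G = (4/5, 1/5)
2. J is the centroid of triangle GHY ⇒ J = (3/5, 1/15)
through E parallel to GH: direction (-4/5, -1/5); meets JG at M = (16/5, 9/5)
M = J + t·(G−J) with t = 13

t = 13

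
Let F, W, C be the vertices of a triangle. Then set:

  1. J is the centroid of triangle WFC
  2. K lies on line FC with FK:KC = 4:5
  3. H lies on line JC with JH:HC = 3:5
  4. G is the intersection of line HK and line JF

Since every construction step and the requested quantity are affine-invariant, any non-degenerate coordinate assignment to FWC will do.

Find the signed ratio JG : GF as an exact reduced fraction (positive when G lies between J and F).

JG:GF = -3/4

Work in coordinates with F = (0, 0), W = (1, 0), C = (0, 1).
1. J is the centroid of triangle WFC ⇒ J = (1/3, 1/3)
2. K lies on line FC with FK:KC = 4:5 ⇒ K = (0, 4/9)
3. H lies on line JC with JH:HC = 3:5 ⇒ H = (5/24, 7/12)
4. G is the intersection of line HK and line JF ⇒ G = (4/3, 4/3)
G = J + t·(F−J) with t = -3, so JG:GF = t:(1−t) = -3:4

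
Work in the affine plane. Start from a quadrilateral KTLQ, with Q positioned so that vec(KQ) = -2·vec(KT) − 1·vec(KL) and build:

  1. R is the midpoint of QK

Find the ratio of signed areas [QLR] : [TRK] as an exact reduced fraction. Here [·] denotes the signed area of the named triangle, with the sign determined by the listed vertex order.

Set K = (0, 0), T = (1, 0), L = (0, 1), Q = (-2, -1); any affine frame gives the same invariant.
1. R is the midpoint of QK ⇒ R = (-1, -1/2)
2·[QLR] = -1, 2·[TRK] = -1/2
[QLR]:[TRK] = -1:-1/2 = 2

[QLR]:[TRK] = 2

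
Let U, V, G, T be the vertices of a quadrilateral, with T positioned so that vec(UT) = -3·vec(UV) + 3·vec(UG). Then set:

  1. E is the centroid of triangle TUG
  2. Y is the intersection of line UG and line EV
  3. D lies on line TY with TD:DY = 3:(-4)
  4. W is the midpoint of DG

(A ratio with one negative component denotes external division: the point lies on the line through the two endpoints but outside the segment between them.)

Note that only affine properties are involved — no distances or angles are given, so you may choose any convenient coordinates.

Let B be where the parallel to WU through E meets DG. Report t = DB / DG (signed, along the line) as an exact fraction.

t = 17/24

Assign U = (0, 0), V = (1, 0), G = (0, 1), T = (-3, 3) — the answer is frame-independent, so this choice is without loss of generality.
1. E is the centroid of triangle TUG ⇒ E = (-1, 4/3)
2. Y is the intersection of line UG and line EV ⇒ Y = (0, 2/3)
3. D lies on line TY with TD:DY = 3:(-4) ⇒ D = (-12, 10)
4. W is the midpoint of DG ⇒ W = (-6, 11/2)
through E parallel to WU: direction (6, -11/2); meets DG at B = (-7/2, 29/8)
B = D + t·(G−D) with t = 17/24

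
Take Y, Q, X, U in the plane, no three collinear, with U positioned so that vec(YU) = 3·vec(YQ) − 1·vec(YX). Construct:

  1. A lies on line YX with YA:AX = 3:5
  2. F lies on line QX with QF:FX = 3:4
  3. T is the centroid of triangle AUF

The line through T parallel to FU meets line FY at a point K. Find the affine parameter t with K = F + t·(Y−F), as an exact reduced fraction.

t = 53/312

Work in coordinates with Y = (0, 0), Q = (1, 0), X = (0, 1), U = (3, -1).
1. A lies on line YX with YA:AX = 3:5 ⇒ A = (0, 3/8)
2. F lies on line QX with QF:FX = 3:4 ⇒ F = (4/7, 3/7)
3. T is the centroid of triangle AUF ⇒ T = (25/21, -11/168)
through T parallel to FU: direction (17/7, -10/7); meets FY at K = (37/78, 37/104)
K = F + t·(Y−F) with t = 53/312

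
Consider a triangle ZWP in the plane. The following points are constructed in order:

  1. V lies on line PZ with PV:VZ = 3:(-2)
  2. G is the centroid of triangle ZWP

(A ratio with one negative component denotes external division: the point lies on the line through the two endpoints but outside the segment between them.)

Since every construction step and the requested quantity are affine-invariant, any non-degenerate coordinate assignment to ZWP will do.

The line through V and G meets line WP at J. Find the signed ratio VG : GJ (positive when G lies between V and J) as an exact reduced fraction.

Choose coordinates Z = (0, 0), W = (1, 0), P = (0, 1).
1. V lies on line PZ with PV:VZ = 3:(-2) ⇒ V = (0, -2)
2. G is the centroid of triangle ZWP ⇒ G = (1/3, 1/3)
line VG meets WP at J = (3/8, 5/8)
G = V + t·(J−V) with t = 8/9, so VG:GJ = 8/9:1/9

VG:GJ = 8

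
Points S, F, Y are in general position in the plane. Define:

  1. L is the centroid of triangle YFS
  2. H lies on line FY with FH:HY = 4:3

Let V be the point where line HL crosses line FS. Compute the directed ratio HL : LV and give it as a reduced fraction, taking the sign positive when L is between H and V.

Choose coordinates S = (0, 0), F = (1, 0), Y = (0, 1).
1. L is the centroid of triangle YFS ⇒ L = (1/3, 1/3)
2. H lies on line FY with FH:HY = 4:3 ⇒ H = (3/7, 4/7)
line HL meets FS at V = (1/5, 0)
L = H + t·(V−H) with t = 5/12, so HL:LV = 5/12:7/12

HL:LV = 5/7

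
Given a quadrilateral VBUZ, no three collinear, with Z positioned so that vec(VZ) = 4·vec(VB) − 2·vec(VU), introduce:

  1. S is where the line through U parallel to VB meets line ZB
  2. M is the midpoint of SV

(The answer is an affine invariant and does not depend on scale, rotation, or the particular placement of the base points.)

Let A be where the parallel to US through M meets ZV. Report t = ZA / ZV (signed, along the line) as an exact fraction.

Work in coordinates with V = (0, 0), B = (1, 0), U = (0, 1), Z = (4, -2).
1. S is where the line through U parallel to VB meets line ZB ⇒ S = (-1/2, 1)
2. M is the midpoint of SV ⇒ M = (-1/4, 1/2)
through M parallel to US: direction (-1/2, 0); meets ZV at A = (-1, 1/2)
A = Z + t·(V−Z) with t = 5/4

t = 5/4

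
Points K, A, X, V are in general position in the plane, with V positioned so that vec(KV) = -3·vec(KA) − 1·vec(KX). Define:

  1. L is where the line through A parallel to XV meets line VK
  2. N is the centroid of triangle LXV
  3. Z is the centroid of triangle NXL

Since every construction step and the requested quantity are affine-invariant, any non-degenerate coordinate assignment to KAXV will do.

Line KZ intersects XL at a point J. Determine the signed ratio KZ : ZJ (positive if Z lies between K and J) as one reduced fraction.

KZ:ZJ = 13/5

Choose coordinates K = (0, 0), A = (1, 0), X = (0, 1), V = (-3, -1).
1. L is where the line through A parallel to XV meets line VK ⇒ L = (2, 2/3)
2. N is the centroid of triangle LXV ⇒ N = (-1/3, 2/9)
3. Z is the centroid of triangle NXL ⇒ Z = (5/9, 17/27)
line KZ meets XL at J = (10/13, 34/39)
Z = K + t·(J−K) with t = 13/18, so KZ:ZJ = 13/18:5/18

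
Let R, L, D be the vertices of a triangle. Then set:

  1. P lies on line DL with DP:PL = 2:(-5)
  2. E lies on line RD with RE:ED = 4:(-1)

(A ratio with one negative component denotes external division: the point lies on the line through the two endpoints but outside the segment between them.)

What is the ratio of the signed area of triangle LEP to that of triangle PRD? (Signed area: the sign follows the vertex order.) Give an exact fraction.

[LEP]:[PRD] = 5/6

Set R = (0, 0), L = (1, 0), D = (0, 1); any affine frame gives the same invariant.
1. P lies on line DL with DP:PL = 2:(-5) ⇒ P = (-2/3, 5/3)
2. E lies on line RD with RE:ED = 4:(-1) ⇒ E = (0, 4/3)
2·[LEP] = 5/9, 2·[PRD] = 2/3
[LEP]:[PRD] = 5/9:2/3 = 5/6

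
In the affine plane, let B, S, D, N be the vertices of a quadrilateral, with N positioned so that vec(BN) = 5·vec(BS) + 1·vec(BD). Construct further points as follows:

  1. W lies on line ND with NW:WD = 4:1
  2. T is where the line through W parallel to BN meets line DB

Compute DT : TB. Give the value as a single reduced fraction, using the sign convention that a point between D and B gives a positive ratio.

DT:TB = 1/4

Assign B = (0, 0), S = (1, 0), D = (0, 1), N = (5, 1) — the answer is frame-independent, so this choice is without loss of generality.
1. W lies on line ND with NW:WD = 4:1 ⇒ W = (1, 1)
2. T is where the line through W parallel to BN meets line DB ⇒ T = (0, 4/5)
T = D + t·(B−D) with t = 1/5, so DT:TB = t:(1−t) = 1/5:4/5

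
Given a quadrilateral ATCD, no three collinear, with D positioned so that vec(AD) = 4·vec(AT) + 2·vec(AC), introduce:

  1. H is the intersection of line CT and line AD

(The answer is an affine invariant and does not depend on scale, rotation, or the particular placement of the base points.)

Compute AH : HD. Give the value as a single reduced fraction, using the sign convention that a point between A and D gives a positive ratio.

Work in coordinates with A = (0, 0), T = (1, 0), C = (0, 1), D = (4, 2).
1. H is the intersection of line CT and line AD ⇒ H = (2/3, 1/3)
H = A + t·(D−A) with t = 1/6, so AH:HD = t:(1−t) = 1/6:5/6

AH:HD = 1/5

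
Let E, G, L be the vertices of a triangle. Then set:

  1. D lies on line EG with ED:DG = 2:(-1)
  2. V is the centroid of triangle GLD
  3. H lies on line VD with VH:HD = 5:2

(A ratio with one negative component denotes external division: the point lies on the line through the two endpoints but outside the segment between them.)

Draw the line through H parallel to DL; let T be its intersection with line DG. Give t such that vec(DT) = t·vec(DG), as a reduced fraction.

t = 2/21

Assign E = (0, 0), G = (1, 0), L = (0, 1) — the answer is frame-independent, so this choice is without loss of generality.
1. D lies on line EG with ED:DG = 2:(-1) ⇒ D = (2, 0)
2. V is the centroid of triangle GLD ⇒ V = (1, 1/3)
3. H lies on line VD with VH:HD = 5:2 ⇒ H = (12/7, 2/21)
through H parallel to DL: direction (-2, 1); meets DG at T = (40/21, 0)
T = D + t·(G−D) with t = 2/21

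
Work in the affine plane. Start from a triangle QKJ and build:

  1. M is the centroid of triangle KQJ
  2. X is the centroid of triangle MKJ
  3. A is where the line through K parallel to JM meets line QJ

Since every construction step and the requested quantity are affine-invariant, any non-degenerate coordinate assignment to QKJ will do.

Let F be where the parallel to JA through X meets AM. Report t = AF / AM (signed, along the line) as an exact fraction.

Set Q = (0, 0), K = (1, 0), J = (0, 1); any affine frame gives the same invariant.
1. M is the centroid of triangle KQJ ⇒ M = (1/3, 1/3)
2. X is the centroid of triangle MKJ ⇒ X = (4/9, 4/9)
3. A is where the line through K parallel to JM meets line QJ ⇒ A = (0, 2)
through X parallel to JA: direction (0, 1); meets AM at F = (4/9, -2/9)
F = A + t·(M−A) with t = 4/3

t = 4/3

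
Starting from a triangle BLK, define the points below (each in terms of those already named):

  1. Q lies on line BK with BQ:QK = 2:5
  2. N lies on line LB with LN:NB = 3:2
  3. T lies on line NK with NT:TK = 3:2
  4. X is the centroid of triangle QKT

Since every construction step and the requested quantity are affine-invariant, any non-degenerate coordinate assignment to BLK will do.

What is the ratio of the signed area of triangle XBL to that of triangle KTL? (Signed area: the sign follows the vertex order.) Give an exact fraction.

Assign B = (0, 0), L = (1, 0), K = (0, 1) — the answer is frame-independent, so this choice is without loss of generality.
1. Q lies on line BK with BQ:QK = 2:5 ⇒ Q = (0, 2/7)
2. N lies on line LB with LN:NB = 3:2 ⇒ N = (2/5, 0)
3. T lies on line NK with NT:TK = 3:2 ⇒ T = (4/25, 3/5)
4. X is the centroid of triangle QKT ⇒ X = (4/75, 22/35)
2·[XBL] = 22/35, 2·[KTL] = 6/25
[XBL]:[KTL] = 22/35:6/25 = 55/21

[XBL]:[KTL] = 55/21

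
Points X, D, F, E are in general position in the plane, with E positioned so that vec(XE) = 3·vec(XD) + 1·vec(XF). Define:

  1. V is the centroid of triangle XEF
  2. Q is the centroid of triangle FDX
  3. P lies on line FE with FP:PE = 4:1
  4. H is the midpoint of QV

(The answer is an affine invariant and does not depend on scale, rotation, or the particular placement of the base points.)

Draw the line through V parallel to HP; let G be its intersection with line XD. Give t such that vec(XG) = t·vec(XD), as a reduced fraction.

Choose coordinates X = (0, 0), D = (1, 0), F = (0, 1), E = (3, 1).
1. V is the centroid of triangle XEF ⇒ V = (1, 2/3)
2. Q is the centroid of triangle FDX ⇒ Q = (1/3, 1/3)
3. P lies on line FE with FP:PE = 4:1 ⇒ P = (12/5, 1)
4. H is the midpoint of QV ⇒ H = (2/3, 1/2)
through V parallel to HP: direction (26/15, 1/2); meets XD at G = (-59/45, 0)
G = X + t·(D−X) with t = -59/45

t = -59/45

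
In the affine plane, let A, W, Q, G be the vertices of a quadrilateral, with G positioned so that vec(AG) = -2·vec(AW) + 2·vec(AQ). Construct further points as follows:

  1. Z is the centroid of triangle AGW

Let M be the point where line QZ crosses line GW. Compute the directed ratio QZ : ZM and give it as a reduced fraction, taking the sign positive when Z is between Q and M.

Work in coordinates with A = (0, 0), W = (1, 0), Q = (0, 1), G = (-2, 2).
1. Z is the centroid of triangle AGW ⇒ Z = (-1/3, 2/3)
line QZ meets GW at M = (-1/5, 4/5)
Z = Q + t·(M−Q) with t = 5/3, so QZ:ZM = 5/3:-2/3

QZ:ZM = -5/2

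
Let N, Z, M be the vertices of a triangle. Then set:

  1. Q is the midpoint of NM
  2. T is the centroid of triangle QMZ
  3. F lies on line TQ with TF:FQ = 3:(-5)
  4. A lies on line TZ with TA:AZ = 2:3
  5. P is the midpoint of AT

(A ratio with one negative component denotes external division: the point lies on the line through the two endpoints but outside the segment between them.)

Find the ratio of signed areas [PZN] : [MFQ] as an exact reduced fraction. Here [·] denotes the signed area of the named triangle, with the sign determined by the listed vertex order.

[PZN]:[MFQ] = 24/25

Choose coordinates N = (0, 0), Z = (1, 0), M = (0, 1).
1. Q is the midpoint of NM ⇒ Q = (0, 1/2)
2. T is the centroid of triangle QMZ ⇒ T = (1/3, 1/2)
3. F lies on line TQ with TF:FQ = 3:(-5) ⇒ F = (5/6, 1/2)
4. A lies on line TZ with TA:AZ = 2:3 ⇒ A = (3/5, 3/10)
5. P is the midpoint of AT ⇒ P = (7/15, 2/5)
2·[PZN] = -2/5, 2·[MFQ] = -5/12
[PZN]:[MFQ] = -2/5:-5/12 = 24/25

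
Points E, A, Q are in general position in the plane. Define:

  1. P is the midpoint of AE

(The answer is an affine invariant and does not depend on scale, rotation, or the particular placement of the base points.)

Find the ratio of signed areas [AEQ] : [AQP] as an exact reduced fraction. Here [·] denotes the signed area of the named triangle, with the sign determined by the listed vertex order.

Work in coordinates with E = (0, 0), A = (1, 0), Q = (0, 1).
1. P is the midpoint of AE ⇒ P = (1/2, 0)
2·[AEQ] = -1, 2·[AQP] = 1/2
[AEQ]:[AQP] = -1:1/2 = -2

[AEQ]:[AQP] = -2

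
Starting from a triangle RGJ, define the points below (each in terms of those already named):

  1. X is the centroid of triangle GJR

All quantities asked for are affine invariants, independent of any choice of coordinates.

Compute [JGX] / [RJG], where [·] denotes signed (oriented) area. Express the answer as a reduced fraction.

[JGX]:[RJG] = 1/3

Assign R = (0, 0), G = (1, 0), J = (0, 1) — the answer is frame-independent, so this choice is without loss of generality.
1. X is the centroid of triangle GJR ⇒ X = (1/3, 1/3)
2·[JGX] = -1/3, 2·[RJG] = -1
[JGX]:[RJG] = -1/3:-1 = 1/3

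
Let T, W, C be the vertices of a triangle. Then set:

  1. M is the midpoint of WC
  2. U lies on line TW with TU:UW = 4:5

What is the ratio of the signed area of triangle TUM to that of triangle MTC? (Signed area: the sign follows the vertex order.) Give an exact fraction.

Set T = (0, 0), W = (1, 0), C = (0, 1); any affine frame gives the same invariant.
1. M is the midpoint of WC ⇒ M = (1/2, 1/2)
2. U lies on line TW with TU:UW = 4:5 ⇒ U = (4/9, 0)
2·[TUM] = 2/9, 2·[MTC] = -1/2
[TUM]:[MTC] = 2/9:-1/2 = -4/9

[TUM]:[MTC] = -4/9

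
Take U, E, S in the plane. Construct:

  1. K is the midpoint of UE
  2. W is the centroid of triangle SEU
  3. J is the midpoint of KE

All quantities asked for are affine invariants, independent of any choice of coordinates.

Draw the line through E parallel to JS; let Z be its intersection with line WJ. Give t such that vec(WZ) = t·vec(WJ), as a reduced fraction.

t = 5/2

Set U = (0, 0), E = (1, 0), S = (0, 1); any affine frame gives the same invariant.
1. K is the midpoint of UE ⇒ K = (1/2, 0)
2. W is the centroid of triangle SEU ⇒ W = (1/3, 1/3)
3. J is the midpoint of KE ⇒ J = (3/4, 0)
through E parallel to JS: direction (-3/4, 1); meets WJ at Z = (11/8, -1/2)
Z = W + t·(J−W) with t = 5/2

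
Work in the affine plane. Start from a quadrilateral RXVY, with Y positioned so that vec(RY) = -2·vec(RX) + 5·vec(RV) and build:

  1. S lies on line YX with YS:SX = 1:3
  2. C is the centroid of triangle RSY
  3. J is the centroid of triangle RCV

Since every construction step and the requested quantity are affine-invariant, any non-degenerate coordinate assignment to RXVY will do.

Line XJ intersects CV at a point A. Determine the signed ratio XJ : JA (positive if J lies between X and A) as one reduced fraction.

Assign R = (0, 0), X = (1, 0), V = (0, 1), Y = (-2, 5) — the answer is frame-independent, so this choice is without loss of generality.
1. S lies on line YX with YS:SX = 1:3 ⇒ S = (-5/4, 15/4)
2. C is the centroid of triangle RSY ⇒ C = (-13/12, 35/12)
3. J is the centroid of triangle RCV ⇒ J = (-13/36, 47/36)
line XJ meets CV at A = (13/258, 235/258)
J = X + t·(A−X) with t = 43/30, so XJ:JA = 43/30:-13/30

XJ:JA = -43/13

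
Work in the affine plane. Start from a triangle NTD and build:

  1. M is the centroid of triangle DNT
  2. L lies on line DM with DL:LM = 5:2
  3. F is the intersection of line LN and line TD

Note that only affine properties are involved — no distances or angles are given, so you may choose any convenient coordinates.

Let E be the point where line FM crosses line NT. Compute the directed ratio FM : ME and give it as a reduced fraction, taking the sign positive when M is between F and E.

Set N = (0, 0), T = (1, 0), D = (0, 1); any affine frame gives the same invariant.
1. M is the centroid of triangle DNT ⇒ M = (1/3, 1/3)
2. L lies on line DM with DL:LM = 5:2 ⇒ L = (5/21, 11/21)
3. F is the intersection of line LN and line TD ⇒ F = (5/16, 11/16)
line FM meets NT at E = (6/17, 0)
M = F + t·(E−F) with t = 17/33, so FM:ME = 17/33:16/33

FM:ME = 17/16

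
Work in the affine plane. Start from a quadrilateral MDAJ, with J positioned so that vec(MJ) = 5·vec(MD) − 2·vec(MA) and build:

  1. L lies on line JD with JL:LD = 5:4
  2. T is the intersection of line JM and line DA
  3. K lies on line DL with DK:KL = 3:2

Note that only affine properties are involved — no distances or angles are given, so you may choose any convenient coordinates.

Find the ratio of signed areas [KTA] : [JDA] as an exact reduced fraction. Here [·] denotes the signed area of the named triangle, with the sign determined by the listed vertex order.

Choose coordinates M = (0, 0), D = (1, 0), A = (0, 1), J = (5, -2).
1. L lies on line JD with JL:LD = 5:4 ⇒ L = (25/9, -8/9)
2. T is the intersection of line JM and line DA ⇒ T = (5/3, -2/3)
3. K lies on line DL with DK:KL = 3:2 ⇒ K = (31/15, -8/15)
2·[KTA] = -8/9, 2·[JDA] = -2
[KTA]:[JDA] = -8/9:-2 = 4/9

[KTA]:[JDA] = 4/9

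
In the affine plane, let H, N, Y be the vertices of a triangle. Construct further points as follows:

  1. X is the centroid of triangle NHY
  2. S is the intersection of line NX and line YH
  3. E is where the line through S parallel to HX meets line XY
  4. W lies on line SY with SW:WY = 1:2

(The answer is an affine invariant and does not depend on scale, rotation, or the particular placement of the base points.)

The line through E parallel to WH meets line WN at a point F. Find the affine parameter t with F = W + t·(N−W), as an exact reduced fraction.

Work in coordinates with H = (0, 0), N = (1, 0), Y = (0, 1).
1. X is the centroid of triangle NHY ⇒ X = (1/3, 1/3)
2. S is the intersection of line NX and line YH ⇒ S = (0, 1/2)
3. E is where the line through S parallel to HX meets line XY ⇒ E = (1/6, 2/3)
4. W lies on line SY with SW:WY = 1:2 ⇒ W = (0, 2/3)
through E parallel to WH: direction (0, -2/3); meets WN at F = (1/6, 5/9)
F = W + t·(N−W) with t = 1/6

t = 1/6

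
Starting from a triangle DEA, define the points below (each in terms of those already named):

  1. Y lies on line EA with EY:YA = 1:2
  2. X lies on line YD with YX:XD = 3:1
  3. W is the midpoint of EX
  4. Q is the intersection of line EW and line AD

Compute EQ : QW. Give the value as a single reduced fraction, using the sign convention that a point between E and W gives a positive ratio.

Choose coordinates D = (0, 0), E = (1, 0), A = (0, 1).
1. Y lies on line EA with EY:YA = 1:2 ⇒ Y = (2/3, 1/3)
2. X lies on line YD with YX:XD = 3:1 ⇒ X = (1/6, 1/12)
3. W is the midpoint of EX ⇒ W = (7/12, 1/24)
4. Q is the intersection of line EW and line AD ⇒ Q = (0, 1/10)
Q = E + t·(W−E) with t = 12/5, so EQ:QW = t:(1−t) = 12/5:-7/5

EQ:QW = -12/7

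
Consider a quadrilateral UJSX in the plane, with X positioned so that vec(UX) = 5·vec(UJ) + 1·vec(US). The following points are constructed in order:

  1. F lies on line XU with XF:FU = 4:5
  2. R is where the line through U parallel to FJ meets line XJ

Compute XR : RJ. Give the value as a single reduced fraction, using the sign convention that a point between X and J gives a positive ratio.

Assign U = (0, 0), J = (1, 0), S = (0, 1), X = (5, 1) — the answer is frame-independent, so this choice is without loss of generality.
1. F lies on line XU with XF:FU = 4:5 ⇒ F = (25/9, 5/9)
2. R is where the line through U parallel to FJ meets line XJ ⇒ R = (-4, -5/4)
R = X + t·(J−X) with t = 9/4, so XR:RJ = t:(1−t) = 9/4:-5/4

XR:RJ = -9/5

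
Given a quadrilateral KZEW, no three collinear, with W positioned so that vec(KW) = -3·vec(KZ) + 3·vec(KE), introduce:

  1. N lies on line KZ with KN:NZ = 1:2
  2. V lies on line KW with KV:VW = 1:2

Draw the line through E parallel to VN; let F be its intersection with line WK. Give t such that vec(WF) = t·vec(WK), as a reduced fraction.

Set K = (0, 0), Z = (1, 0), E = (0, 1), W = (-3, 3); any affine frame gives the same invariant.
1. N lies on line KZ with KN:NZ = 1:2 ⇒ N = (1/3, 0)
2. V lies on line KW with KV:VW = 1:2 ⇒ V = (-1, 1)
through E parallel to VN: direction (4/3, -1); meets WK at F = (-4, 4)
F = W + t·(K−W) with t = -1/3

t = -1/3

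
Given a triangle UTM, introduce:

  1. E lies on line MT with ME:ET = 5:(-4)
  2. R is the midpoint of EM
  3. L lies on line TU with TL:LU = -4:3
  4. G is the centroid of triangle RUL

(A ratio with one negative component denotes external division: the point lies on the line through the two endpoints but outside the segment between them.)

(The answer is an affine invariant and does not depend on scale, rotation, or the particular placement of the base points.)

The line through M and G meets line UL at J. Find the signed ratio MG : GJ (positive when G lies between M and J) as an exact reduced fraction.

Assign U = (0, 0), T = (1, 0), M = (0, 1) — the answer is frame-independent, so this choice is without loss of generality.
1. E lies on line MT with ME:ET = 5:(-4) ⇒ E = (5, -4)
2. R is the midpoint of EM ⇒ R = (5/2, -3/2)
3. L lies on line TU with TL:LU = -4:3 ⇒ L = (-3, 0)
4. G is the centroid of triangle RUL ⇒ G = (-1/6, -1/2)
line MG meets UL at J = (-1/9, 0)
G = M + t·(J−M) with t = 3/2, so MG:GJ = 3/2:-1/2

MG:GJ = -3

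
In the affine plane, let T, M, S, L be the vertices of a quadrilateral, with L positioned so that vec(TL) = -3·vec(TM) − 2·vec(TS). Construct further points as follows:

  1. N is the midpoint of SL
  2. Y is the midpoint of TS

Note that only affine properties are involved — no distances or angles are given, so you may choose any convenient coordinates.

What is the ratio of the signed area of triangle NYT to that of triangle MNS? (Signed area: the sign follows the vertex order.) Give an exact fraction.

[NYT]:[MNS] = 1/4

Choose coordinates T = (0, 0), M = (1, 0), S = (0, 1), L = (-3, -2).
1. N is the midpoint of SL ⇒ N = (-3/2, -1/2)
2. Y is the midpoint of TS ⇒ Y = (0, 1/2)
2·[NYT] = -3/4, 2·[MNS] = -3
[NYT]:[MNS] = -3/4:-3 = 1/4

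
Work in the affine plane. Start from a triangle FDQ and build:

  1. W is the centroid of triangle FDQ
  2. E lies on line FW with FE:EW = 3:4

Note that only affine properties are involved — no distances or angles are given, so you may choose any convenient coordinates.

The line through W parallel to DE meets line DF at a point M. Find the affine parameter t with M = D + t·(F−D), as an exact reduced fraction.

t = -4/3

Work in coordinates with F = (0, 0), D = (1, 0), Q = (0, 1).
1. W is the centroid of triangle FDQ ⇒ W = (1/3, 1/3)
2. E lies on line FW with FE:EW = 3:4 ⇒ E = (1/7, 1/7)
through W parallel to DE: direction (-6/7, 1/7); meets DF at M = (7/3, 0)
M = D + t·(F−D) with t = -4/3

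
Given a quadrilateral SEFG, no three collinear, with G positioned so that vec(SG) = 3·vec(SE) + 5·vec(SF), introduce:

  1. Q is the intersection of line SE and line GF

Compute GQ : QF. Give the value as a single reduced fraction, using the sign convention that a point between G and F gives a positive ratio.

GQ:QF = -5

Set S = (0, 0), E = (1, 0), F = (0, 1), G = (3, 5); any affine frame gives the same invariant.
1. Q is the intersection of line SE and line GF ⇒ Q = (-3/4, 0)
Q = G + t·(F−G) with t = 5/4, so GQ:QF = t:(1−t) = 5/4:-1/4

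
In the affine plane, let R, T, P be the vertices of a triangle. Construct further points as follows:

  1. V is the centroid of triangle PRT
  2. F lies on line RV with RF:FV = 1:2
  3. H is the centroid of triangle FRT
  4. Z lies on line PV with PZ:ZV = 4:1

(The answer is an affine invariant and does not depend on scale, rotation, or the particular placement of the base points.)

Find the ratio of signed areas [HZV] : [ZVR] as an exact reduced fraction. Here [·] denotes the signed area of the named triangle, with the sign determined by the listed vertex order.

[HZV]:[ZVR] = 2/9

Choose coordinates R = (0, 0), T = (1, 0), P = (0, 1).
1. V is the centroid of triangle PRT ⇒ V = (1/3, 1/3)
2. F lies on line RV with RF:FV = 1:2 ⇒ F = (1/9, 1/9)
3. H is the centroid of triangle FRT ⇒ H = (10/27, 1/27)
4. Z lies on line PV with PZ:ZV = 4:1 ⇒ Z = (4/15, 7/15)
2·[HZV] = -2/135, 2·[ZVR] = -1/15
[HZV]:[ZVR] = -2/135:-1/15 = 2/9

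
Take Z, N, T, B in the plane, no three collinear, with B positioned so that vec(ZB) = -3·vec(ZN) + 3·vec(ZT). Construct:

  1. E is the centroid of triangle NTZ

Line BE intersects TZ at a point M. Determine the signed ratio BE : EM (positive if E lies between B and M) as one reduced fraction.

Choose coordinates Z = (0, 0), N = (1, 0), T = (0, 1), B = (-3, 3).
1. E is the centroid of triangle NTZ ⇒ E = (1/3, 1/3)
line BE meets TZ at M = (0, 3/5)
E = B + t·(M−B) with t = 10/9, so BE:EM = 10/9:-1/9

BE:EM = -10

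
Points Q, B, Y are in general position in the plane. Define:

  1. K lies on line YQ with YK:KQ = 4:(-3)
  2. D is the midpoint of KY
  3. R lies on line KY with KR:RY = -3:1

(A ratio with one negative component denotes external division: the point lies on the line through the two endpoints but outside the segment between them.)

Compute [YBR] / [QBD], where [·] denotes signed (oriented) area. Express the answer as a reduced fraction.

Work in coordinates with Q = (0, 0), B = (1, 0), Y = (0, 1).
1. K lies on line YQ with YK:KQ = 4:(-3) ⇒ K = (0, -3)
2. D is the midpoint of KY ⇒ D = (0, -1)
3. R lies on line KY with KR:RY = -3:1 ⇒ R = (0, 3)
2·[YBR] = 2, 2·[QBD] = -1
[YBR]:[QBD] = 2:-1 = -2

[YBR]:[QBD] = -2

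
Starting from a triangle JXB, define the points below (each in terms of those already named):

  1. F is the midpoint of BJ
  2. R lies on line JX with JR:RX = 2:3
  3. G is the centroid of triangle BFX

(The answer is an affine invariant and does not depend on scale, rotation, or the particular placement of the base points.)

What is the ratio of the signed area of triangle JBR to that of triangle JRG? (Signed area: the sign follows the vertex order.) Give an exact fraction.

[JBR]:[JRG] = -2

Work in coordinates with J = (0, 0), X = (1, 0), B = (0, 1).
1. F is the midpoint of BJ ⇒ F = (0, 1/2)
2. R lies on line JX with JR:RX = 2:3 ⇒ R = (2/5, 0)
3. G is the centroid of triangle BFX ⇒ G = (1/3, 1/2)
2·[JBR] = -2/5, 2·[JRG] = 1/5
[JBR]:[JRG] = -2/5:1/5 = -2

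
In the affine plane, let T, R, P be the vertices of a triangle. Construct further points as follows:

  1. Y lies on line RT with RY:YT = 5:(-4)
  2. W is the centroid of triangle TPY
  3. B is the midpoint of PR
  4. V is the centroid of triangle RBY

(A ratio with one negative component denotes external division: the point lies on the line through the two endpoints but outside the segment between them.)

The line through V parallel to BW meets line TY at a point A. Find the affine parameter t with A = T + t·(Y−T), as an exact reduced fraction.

Set T = (0, 0), R = (1, 0), P = (0, 1); any affine frame gives the same invariant.
1. Y lies on line RT with RY:YT = 5:(-4) ⇒ Y = (-4, 0)
2. W is the centroid of triangle TPY ⇒ W = (-4/3, 1/3)
3. B is the midpoint of PR ⇒ B = (1/2, 1/2)
4. V is the centroid of triangle RBY ⇒ V = (-5/6, 1/6)
through V parallel to BW: direction (-11/6, -1/6); meets TY at A = (-8/3, 0)
A = T + t·(Y−T) with t = 2/3

t = 2/3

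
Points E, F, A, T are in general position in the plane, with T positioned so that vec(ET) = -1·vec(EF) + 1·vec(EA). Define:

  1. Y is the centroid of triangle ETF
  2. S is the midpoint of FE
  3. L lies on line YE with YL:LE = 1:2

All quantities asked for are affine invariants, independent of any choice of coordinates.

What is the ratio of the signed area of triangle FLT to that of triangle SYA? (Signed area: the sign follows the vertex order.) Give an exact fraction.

[FLT]:[SYA] = 5/3

Choose coordinates E = (0, 0), F = (1, 0), A = (0, 1), T = (-1, 1).
1. Y is the centroid of triangle ETF ⇒ Y = (0, 1/3)
2. S is the midpoint of FE ⇒ S = (1/2, 0)
3. L lies on line YE with YL:LE = 1:2 ⇒ L = (0, 2/9)
2·[FLT] = -5/9, 2·[SYA] = -1/3
[FLT]:[SYA] = -5/9:-1/3 = 5/3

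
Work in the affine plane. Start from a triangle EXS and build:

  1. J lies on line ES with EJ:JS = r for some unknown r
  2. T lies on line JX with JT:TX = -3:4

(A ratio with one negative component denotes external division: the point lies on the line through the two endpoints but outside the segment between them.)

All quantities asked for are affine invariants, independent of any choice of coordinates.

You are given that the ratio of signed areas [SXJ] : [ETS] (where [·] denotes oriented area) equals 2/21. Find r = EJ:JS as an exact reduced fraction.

r = 5/2

Work in coordinates with E = (0, 0), X = (1, 0), S = (0, 1).
1. With EJ:JS = r, write λ = r/(r+1) so J = E + λ·(S−E); J is affine-linear in λ
2. T lies on line JX with JT:TX = -3:4 ⇒ T is an affine combination of earlier points and hence also affine-linear in λ
Every point depending on J is an affine combination of J and λ-independent points, so each such coordinate is linear in λ; the λ² term in each signed area is a multiple of (S−E)×(S−E) = 0, so 2·[SXJ] and 2·[ETS] are each linear in λ. Evaluating at λ=0 and λ=1:
  2·[SXJ] = λ − 1,   2·[ETS] = -3
So [SXJ]:[ETS] = (λ − 1) / (-3). Setting this equal to 2/21:
  λ − 1 = 2/21·(-3)  ⇒  λ = 5/7
Then r = λ/(1−λ) = (5/7)/(2/7) = 5/2. Check: with r = 5/2, J = (0, 5/7) and [SXJ]:[ETS] = 2/21 as required.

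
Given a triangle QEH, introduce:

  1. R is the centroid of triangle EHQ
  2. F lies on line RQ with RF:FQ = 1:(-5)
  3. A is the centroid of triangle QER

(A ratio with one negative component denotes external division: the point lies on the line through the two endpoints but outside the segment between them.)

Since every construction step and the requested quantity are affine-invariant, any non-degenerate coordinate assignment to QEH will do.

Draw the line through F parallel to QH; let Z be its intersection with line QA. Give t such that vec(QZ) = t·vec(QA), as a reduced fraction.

Choose coordinates Q = (0, 0), E = (1, 0), H = (0, 1).
1. R is the centroid of triangle EHQ ⇒ R = (1/3, 1/3)
2. F lies on line RQ with RF:FQ = 1:(-5) ⇒ F = (5/12, 5/12)
3. A is the centroid of triangle QER ⇒ A = (4/9, 1/9)
through F parallel to QH: direction (0, 1); meets QA at Z = (5/12, 5/48)
Z = Q + t·(A−Q) with t = 15/16

t = 15/16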